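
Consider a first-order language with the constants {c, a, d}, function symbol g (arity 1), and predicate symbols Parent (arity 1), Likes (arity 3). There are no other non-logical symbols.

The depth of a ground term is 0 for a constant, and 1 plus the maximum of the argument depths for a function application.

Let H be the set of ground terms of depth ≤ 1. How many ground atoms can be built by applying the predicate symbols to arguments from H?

First count ground terms of depth ≤ 1.
Let N_k count ground terms of depth at most k. Each non-constant term of depth ≤ k is some function symbol applied to depth-≤(k−1) arguments, giving N_k = 3 + N_{k-1}.
N_0 = 3
N_1 = 3 + 3 = 6
Explicitly: c, a, d, g(c), g(a), g(d).
So |H| = 6.
Ground atoms are formed by filling each argument slot of a predicate with a term from H, so an r-ary predicate gives |H|^r atoms:
  Parent: 6;  Likes: 6^3 = 216
Total ground atoms: 6 + 216 = 222.

222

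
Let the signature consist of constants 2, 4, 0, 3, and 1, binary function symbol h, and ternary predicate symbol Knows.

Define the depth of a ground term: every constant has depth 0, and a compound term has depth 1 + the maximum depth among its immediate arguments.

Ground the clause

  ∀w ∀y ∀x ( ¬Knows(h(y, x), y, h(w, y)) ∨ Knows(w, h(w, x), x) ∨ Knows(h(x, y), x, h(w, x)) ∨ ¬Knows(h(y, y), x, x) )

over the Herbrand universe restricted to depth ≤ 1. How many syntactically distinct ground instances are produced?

Ground terms of depth ≤ 1:
  Let N_k count ground terms of depth at most k. Each non-constant term of depth ≤ k is some function symbol applied to depth-≤(k−1) arguments, giving N_k = 5 + N_{k-1}^2.
  N_0 = 5
  N_1 = 5 + 5^2 = 30
So there are 30 ground terms available for substitution.
There are 3 variables to instantiate (w, y, x), each occurring in at least one literal, so different choices give different ground instances.
Number of ground instances = 30^3 = 27000.

27000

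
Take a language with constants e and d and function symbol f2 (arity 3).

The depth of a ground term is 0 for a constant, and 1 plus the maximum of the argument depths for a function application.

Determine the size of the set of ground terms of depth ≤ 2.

1002

Let N_k count ground terms of depth at most k. Each non-constant term of depth ≤ k is some function symbol applied to depth-≤(k−1) arguments, giving N_k = 2 + N_{k-1}^3.
N_0 = 2
N_1 = 2 + 2^3 = 10
N_2 = 2 + 10^3 = 1002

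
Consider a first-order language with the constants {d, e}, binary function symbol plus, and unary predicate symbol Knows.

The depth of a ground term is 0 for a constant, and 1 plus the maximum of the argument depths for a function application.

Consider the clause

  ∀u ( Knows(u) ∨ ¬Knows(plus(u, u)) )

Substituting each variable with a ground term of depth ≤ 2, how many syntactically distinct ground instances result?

Ground terms of depth ≤ 2:
  If N_k denotes the number of depth-≤k ground terms, the 2 constants give N_0 = 2, and each function symbol of arity r contributes N_{k-1}^r new terms at level k: N_k = 2 + N_{k-1}^2.
  N_0 = 2
  N_1 = 2 + 2^2 = 6
  N_2 = 2 + 6^2 = 38
So there are 38 ground terms available for substitution.
The clause has 1 distinct variable (u), which appears in the body. In the free term algebra distinct substitutions yield syntactically distinct ground instances.
Number of ground instances = 38.

38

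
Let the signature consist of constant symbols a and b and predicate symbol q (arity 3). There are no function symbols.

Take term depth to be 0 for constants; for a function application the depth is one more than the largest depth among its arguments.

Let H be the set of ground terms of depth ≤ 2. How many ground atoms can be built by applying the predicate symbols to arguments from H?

8

First count ground terms of depth ≤ 2.
With no function symbols every ground term is a constant, so there are exactly 2 ground terms at every depth bound.
N_0 = 2
N_1 = 2
N_2 = 2
Explicitly: a, b.
So |H| = 2.
Ground atoms are formed by filling each argument slot of a predicate with a term from H, so an r-ary predicate gives |H|^r atoms:
  q: 2^3 = 8
Total ground atoms: 8.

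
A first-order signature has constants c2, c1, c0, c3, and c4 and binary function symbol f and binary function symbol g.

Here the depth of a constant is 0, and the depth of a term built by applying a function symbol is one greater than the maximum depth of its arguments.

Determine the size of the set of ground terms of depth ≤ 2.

6055

Let N_k = |{terms of depth ≤ k}|. Then N_0 = 5 and N_k = 5 + N_{k-1}^2 + N_{k-1}^2 for k ≥ 1 (one summand per function symbol, arity giving the exponent).
N_0 = 5
N_1 = 5 + 5^2 + 5^2 = 55
N_2 = 5 + 55^2 + 55^2 = 6055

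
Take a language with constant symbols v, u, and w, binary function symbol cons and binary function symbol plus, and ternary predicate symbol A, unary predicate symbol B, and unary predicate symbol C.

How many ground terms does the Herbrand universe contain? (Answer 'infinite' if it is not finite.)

The signature has at least one function symbol (cons, arity 2) and at least one constant (v).
Iterating cons gives infinitely many distinct ground terms: v, cons(v, v), cons(cons(v, v), cons(v, v)), ...
So the Herbrand universe is infinite.

infinite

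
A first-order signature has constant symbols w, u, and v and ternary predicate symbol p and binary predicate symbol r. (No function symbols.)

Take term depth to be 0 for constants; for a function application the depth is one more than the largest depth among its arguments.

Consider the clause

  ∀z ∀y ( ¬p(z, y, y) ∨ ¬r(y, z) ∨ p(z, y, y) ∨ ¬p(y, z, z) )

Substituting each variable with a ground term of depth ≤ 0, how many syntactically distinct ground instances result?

Ground terms of depth ≤ 0:
  With no function symbols every ground term is a constant, so there are exactly 3 ground terms at every depth bound.
  N_0 = 3
  Explicitly: w, u, v.
So there are 3 ground terms available for substitution.
The clause has 2 distinct variables (z, y), each appearing in the body. In the free term algebra distinct substitutions yield syntactically distinct ground instances.
Number of ground instances = 3^2 = 9.

9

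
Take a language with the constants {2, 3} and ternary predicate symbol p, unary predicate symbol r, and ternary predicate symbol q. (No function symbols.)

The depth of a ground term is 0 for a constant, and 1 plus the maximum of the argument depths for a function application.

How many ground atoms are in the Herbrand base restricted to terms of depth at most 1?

18

First count ground terms of depth ≤ 1.
With no function symbols every ground term is a constant, so there are exactly 2 ground terms at every depth bound.
N_0 = 2
N_1 = 2
So |H| = 2.
A ground atom is a predicate applied to a tuple of terms from H, so the count is the sum over predicates of |H|^arity:
  p: 2^3 = 8;  r: 2;  q: 2^3 = 8
Total ground atoms: 8 + 2 + 8 = 18.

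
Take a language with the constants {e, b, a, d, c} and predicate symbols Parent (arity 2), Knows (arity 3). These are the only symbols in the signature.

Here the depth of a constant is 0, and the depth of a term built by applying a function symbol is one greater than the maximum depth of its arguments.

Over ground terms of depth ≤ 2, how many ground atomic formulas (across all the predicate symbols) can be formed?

150

First count ground terms of depth ≤ 2.
With no function symbols every ground term is a constant, so there are exactly 5 ground terms at every depth bound.
N_0 = 5
N_1 = 5
N_2 = 5
Explicitly: e, b, a, d, c.
So |H| = 5.
Ground atoms are formed by filling each argument slot of a predicate with a term from H, so an r-ary predicate gives |H|^r atoms:
  Parent: 5^2 = 25;  Knows: 5^3 = 125
Total ground atoms: 25 + 125 = 150.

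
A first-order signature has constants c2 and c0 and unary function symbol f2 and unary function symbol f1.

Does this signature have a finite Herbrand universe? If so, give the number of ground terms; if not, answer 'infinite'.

infinite

The signature has at least one function symbol (f2, arity 1) and at least one constant (c2).
Iterating f2 gives infinitely many distinct ground terms: c2, f2(c2), f2(f2(c2)), ...
So the Herbrand universe is infinite.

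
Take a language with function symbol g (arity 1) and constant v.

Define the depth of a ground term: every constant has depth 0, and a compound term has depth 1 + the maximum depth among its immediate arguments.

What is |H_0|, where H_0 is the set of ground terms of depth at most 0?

1

If N_k denotes the number of depth-≤k ground terms, the 1 constant gives N_0 = 1, and each function symbol of arity r contributes N_{k-1}^r new terms at level k: N_k = 1 + N_{k-1}.
N_0 = 1
Explicitly: v.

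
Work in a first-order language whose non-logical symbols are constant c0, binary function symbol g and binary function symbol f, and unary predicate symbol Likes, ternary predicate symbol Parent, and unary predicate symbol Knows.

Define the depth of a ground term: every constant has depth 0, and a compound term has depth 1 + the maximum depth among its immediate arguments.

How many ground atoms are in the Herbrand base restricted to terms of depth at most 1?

33

First count ground terms of depth ≤ 1.
If N_k denotes the number of depth-≤k ground terms, the 1 constant gives N_0 = 1, and each function symbol of arity r contributes N_{k-1}^r new terms at level k: N_k = 1 + N_{k-1}^2 + N_{k-1}^2.
N_0 = 1
N_1 = 1 + 1^2 + 1^2 = 3
Explicitly: c0, g(c0, c0), f(c0, c0).
So |H| = 3.
For each predicate symbol, the number of ground atoms is |H| raised to its arity; summing:
  Likes: 3;  Parent: 3^3 = 27;  Knows: 3
Total ground atoms: 3 + 27 + 3 = 33.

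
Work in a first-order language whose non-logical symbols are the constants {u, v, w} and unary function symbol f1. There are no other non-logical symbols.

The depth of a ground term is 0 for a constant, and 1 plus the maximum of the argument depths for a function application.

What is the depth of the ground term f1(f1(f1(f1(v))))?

depth(f1(v)) = 1 + depth(v) = 1 + 0 = 1
depth(f1(f1(v))) = 1 + depth(f1(v)) = 1 + 1 = 2
depth(f1(f1(f1(v)))) = 1 + depth(f1(f1(v))) = 1 + 2 = 3
depth(f1(f1(f1(f1(v))))) = 1 + depth(f1(f1(f1(v)))) = 1 + 3 = 4

4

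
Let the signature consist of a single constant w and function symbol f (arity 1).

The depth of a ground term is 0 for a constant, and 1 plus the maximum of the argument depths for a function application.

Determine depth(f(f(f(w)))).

3

depth(f(w)) = 1 + depth(w) = 1 + 0 = 1
depth(f(f(w))) = 1 + depth(f(w)) = 1 + 1 = 2
depth(f(f(f(w)))) = 1 + depth(f(f(w))) = 1 + 2 = 3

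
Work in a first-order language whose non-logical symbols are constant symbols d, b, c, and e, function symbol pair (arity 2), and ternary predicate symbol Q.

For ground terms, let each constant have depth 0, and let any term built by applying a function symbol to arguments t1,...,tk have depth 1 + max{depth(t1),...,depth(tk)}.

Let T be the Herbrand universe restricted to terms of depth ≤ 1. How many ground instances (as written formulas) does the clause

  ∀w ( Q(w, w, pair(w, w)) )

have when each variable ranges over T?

Ground terms of depth ≤ 1:
  Let N_k = |{terms of depth ≤ k}|. Then N_0 = 4 and N_k = 4 + N_{k-1}^2 for k ≥ 1 (one summand per function symbol, arity giving the exponent).
  N_0 = 4
  N_1 = 4 + 4^2 = 20
So there are 20 ground terms available for substitution.
There is 1 variable to instantiate (w),  occurring in at least one literal, so different choices give different ground instances.
Number of ground instances = 20.

20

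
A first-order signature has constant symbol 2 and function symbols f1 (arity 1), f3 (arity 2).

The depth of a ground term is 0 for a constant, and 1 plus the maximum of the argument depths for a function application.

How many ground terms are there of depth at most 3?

If N_k denotes the number of depth-≤k ground terms, the 1 constant gives N_0 = 1, and each function symbol of arity r contributes N_{k-1}^r new terms at level k: N_k = 1 + N_{k-1} + N_{k-1}^2.
N_0 = 1
N_1 = 1 + 1 + 1^2 = 3
N_2 = 1 + 3 + 3^2 = 13
N_3 = 1 + 13 + 13^2 = 183

183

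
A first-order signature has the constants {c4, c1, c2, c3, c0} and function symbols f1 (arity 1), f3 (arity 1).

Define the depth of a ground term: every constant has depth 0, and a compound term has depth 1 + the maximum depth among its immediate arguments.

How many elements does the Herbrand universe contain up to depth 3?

Let N_k count ground terms of depth at most k. Each non-constant term of depth ≤ k is some function symbol applied to depth-≤(k−1) arguments, giving N_k = 5 + N_{k-1} + N_{k-1}.
N_0 = 5
N_1 = 5 + 5 + 5 = 15
N_2 = 5 + 15 + 15 = 35
N_3 = 5 + 35 + 35 = 75

75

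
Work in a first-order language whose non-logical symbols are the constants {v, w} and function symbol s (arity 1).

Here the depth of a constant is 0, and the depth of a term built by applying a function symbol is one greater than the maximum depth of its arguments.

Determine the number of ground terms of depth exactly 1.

Count level by level. With function symbols s/1, the terms of depth ≤ k are the 2 constants together with each function applied to depth-≤(k−1) tuples, so N_k = 2 + N_{k-1}.
N_0 = 2
N_1 = 2 + 2 = 4
Terms of depth exactly 1: N_1 − N_0 = 4 − 2 = 2.

2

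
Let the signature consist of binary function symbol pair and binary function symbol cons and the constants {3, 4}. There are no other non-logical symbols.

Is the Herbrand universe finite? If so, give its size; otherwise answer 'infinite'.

infinite

The signature has at least one function symbol (pair, arity 2) and at least one constant (3).
Iterating pair gives infinitely many distinct ground terms: 3, pair(3, 3), pair(pair(3, 3), pair(3, 3)), ...
So the Herbrand universe is infinite.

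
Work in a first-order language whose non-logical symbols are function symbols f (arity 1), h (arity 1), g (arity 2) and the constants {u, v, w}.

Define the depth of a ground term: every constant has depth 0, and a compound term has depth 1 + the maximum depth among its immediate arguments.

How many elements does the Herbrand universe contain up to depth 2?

363

If N_k denotes the number of depth-≤k ground terms, the 3 constants give N_0 = 3, and each function symbol of arity r contributes N_{k-1}^r new terms at level k: N_k = 3 + N_{k-1} + N_{k-1} + N_{k-1}^2.
N_0 = 3
N_1 = 3 + 3 + 3 + 3^2 = 18
N_2 = 3 + 18 + 18 + 18^2 = 363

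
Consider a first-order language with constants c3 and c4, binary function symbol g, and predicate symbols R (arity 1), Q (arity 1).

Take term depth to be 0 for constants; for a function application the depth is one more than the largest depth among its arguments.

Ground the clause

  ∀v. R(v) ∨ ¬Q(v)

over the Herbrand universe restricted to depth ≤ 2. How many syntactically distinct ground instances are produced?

Ground terms of depth ≤ 2:
  If N_k denotes the number of depth-≤k ground terms, the 2 constants give N_0 = 2, and each function symbol of arity r contributes N_{k-1}^r new terms at level k: N_k = 2 + N_{k-1}^2.
  N_0 = 2
  N_1 = 2 + 2^2 = 6
  N_2 = 2 + 6^2 = 38
So there are 38 ground terms available for substitution.
The variable v ranges independently over the available ground terms, and distinct assignments produce distinct instances.
Number of ground instances = 38.

38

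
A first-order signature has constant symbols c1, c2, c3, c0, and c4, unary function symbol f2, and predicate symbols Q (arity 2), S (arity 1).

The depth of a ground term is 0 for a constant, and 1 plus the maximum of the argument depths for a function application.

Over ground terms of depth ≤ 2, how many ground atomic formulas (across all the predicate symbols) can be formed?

First count ground terms of depth ≤ 2.
Count level by level. With function symbols f2/1, the terms of depth ≤ k are the 5 constants together with each function applied to depth-≤(k−1) tuples, so N_k = 5 + N_{k-1}.
N_0 = 5
N_1 = 5 + 5 = 10
N_2 = 5 + 10 = 15
So |H| = 15.
A ground atom is a predicate applied to a tuple of terms from H, so the count is the sum over predicates of |H|^arity:
  Q: 15^2 = 225;  S: 15
Total ground atoms: 225 + 15 = 240.

240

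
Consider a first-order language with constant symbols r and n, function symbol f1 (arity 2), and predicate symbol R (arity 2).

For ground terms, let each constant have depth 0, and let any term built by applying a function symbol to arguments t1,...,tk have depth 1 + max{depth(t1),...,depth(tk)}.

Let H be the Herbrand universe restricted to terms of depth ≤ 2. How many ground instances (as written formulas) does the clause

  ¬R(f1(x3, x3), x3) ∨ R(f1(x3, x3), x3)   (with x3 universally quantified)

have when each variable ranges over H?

Ground terms of depth ≤ 2:
  Count level by level. With function symbols f1/2, the terms of depth ≤ k are the 2 constants together with each function applied to depth-≤(k−1) tuples, so N_k = 2 + N_{k-1}^2.
  N_0 = 2
  N_1 = 2 + 2^2 = 6
  N_2 = 2 + 6^2 = 38
So there are 38 ground terms available for substitution.
The body mentions the single quantified variable x3; since ground terms form a free algebra, no two substitutions collapse to the same formula.
Number of ground instances = 38.

38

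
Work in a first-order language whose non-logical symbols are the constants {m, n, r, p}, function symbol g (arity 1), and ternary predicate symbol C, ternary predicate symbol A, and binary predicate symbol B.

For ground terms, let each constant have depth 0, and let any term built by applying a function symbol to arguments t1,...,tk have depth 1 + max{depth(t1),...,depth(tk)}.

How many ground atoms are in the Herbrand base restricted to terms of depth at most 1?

1088

First count ground terms of depth ≤ 1.
Write N_k for the number of ground terms of depth ≤ k. A term of depth ≤ k is either a constant or a function symbol applied to arguments of depth ≤ k−1, so N_k = 4 + N_{k-1}.
N_0 = 4
N_1 = 4 + 4 = 8
Explicitly: m, n, r, p, g(m), g(n), g(r), g(p).
So |H| = 8.
A ground atom is a predicate applied to a tuple of terms from H, so the count is the sum over predicates of |H|^arity:
  C: 8^3 = 512;  A: 8^3 = 512;  B: 8^2 = 64
Total ground atoms: 512 + 512 + 64 = 1088.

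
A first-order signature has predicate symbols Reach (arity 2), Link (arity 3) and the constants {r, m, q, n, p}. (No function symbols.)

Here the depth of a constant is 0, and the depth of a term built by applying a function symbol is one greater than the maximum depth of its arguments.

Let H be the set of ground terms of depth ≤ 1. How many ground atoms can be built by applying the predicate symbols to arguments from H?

150

First count ground terms of depth ≤ 1.
With no function symbols every ground term is a constant, so there are exactly 5 ground terms at every depth bound.
N_0 = 5
N_1 = 5
Explicitly: r, m, q, n, p.
So |H| = 5.
For each predicate symbol, the number of ground atoms is |H| raised to its arity; summing:
  Reach: 5^2 = 25;  Link: 5^3 = 125
Total ground atoms: 25 + 125 = 150.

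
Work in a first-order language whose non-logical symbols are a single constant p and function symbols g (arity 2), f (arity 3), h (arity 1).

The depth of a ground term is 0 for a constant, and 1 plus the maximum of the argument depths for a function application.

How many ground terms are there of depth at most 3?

621436

Let N_k = |{terms of depth ≤ k}|. Then N_0 = 1 and N_k = 1 + N_{k-1}^2 + N_{k-1}^3 + N_{k-1} for k ≥ 1 (one summand per function symbol, arity giving the exponent).
N_0 = 1
N_1 = 1 + 1^2 + 1^3 + 1 = 4
N_2 = 1 + 4^2 + 4^3 + 4 = 85
N_3 = 1 + 85^2 + 85^3 + 85 = 621436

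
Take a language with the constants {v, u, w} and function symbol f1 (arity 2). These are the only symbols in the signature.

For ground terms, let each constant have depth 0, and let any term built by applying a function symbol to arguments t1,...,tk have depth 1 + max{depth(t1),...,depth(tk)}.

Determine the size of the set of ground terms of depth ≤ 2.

147

Count level by level. With function symbols f1/2, the terms of depth ≤ k are the 3 constants together with each function applied to depth-≤(k−1) tuples, so N_k = 3 + N_{k-1}^2.
N_0 = 3
N_1 = 3 + 3^2 = 12
N_2 = 3 + 12^2 = 147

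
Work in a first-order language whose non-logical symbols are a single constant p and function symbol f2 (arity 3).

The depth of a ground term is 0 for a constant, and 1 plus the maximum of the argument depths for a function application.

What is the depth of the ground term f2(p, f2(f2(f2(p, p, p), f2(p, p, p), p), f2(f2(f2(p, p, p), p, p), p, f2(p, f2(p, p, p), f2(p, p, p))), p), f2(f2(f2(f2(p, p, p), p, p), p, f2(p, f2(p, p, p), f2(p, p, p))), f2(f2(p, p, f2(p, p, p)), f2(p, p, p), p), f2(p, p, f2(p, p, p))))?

5

depth(f2(p, p, p)) = 1 + max(0, 0, 0) = 1
depth(f2(f2(p, p, p), f2(p, p, p), p)) = 1 + max(1, 1, 0) = 2
depth(f2(f2(p, p, p), p, p)) = 1 + max(1, 0, 0) = 2
depth(f2(p, f2(p, p, p), f2(p, p, p))) = 1 + max(0, 1, 1) = 2
depth(f2(f2(f2(p, p, p), p, p), p, f2(p, f2(p, p, p), f2(p, p, p)))) = 1 + max(2, 0, 2) = 3
depth(f2(f2(f2(p, p, p), f2(p, p, p), p), f2(f2(f2(p, p, p), p, p), p, f2(p, f2(p, p, p), f2(p, p, p))), p)) = 1 + max(2, 3, 0) = 4
depth(f2(p, p, f2(p, p, p))) = 1 + max(0, 0, 1) = 2
depth(f2(f2(p, p, f2(p, p, p)), f2(p, p, p), p)) = 1 + max(2, 1, 0) = 3
depth(f2(f2(f2(f2(p, p, p), p, p), p, f2(p, f2(p, p, p), f2(p, p, p))), f2(f2(p, p, f2(p, p, p)), f2(p, p, p), p), f2(p, p, f2(p, p, p)))) = 1 + max(3, 3, 2) = 4
depth(f2(p, f2(f2(f2(p, p, p), f2(p, p, p), p), f2(f2(f2(p, p, p), p, p), p, f2(p, f2(p, p, p), f2(p, p, p))), p), f2(f2(f2(f2(p, p, p), p, p), p, f2(p, f2(p, p, p), f2(p, p, p))), f2(f2(p, p, f2(p, p, p)), f2(p, p, p), p), f2(p, p, f2(p, p, p))))) = 1 + max(0, 4, 4) = 5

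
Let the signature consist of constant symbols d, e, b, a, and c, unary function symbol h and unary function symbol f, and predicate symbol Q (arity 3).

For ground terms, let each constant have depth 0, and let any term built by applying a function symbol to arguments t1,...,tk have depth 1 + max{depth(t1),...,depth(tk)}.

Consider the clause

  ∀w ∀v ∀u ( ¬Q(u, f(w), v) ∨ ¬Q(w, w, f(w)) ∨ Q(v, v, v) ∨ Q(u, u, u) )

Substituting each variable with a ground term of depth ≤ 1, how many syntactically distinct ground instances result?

3375

Ground terms of depth ≤ 1:
  Write N_k for the number of ground terms of depth ≤ k. A term of depth ≤ k is either a constant or a function symbol applied to arguments of depth ≤ k−1, so N_k = 5 + N_{k-1} + N_{k-1}.
  N_0 = 5
  N_1 = 5 + 5 + 5 = 15
So there are 15 ground terms available for substitution.
There are 3 variables to instantiate (w, v, u), each occurring in at least one literal, so different choices give different ground instances.
Number of ground instances = 15^3 = 3375.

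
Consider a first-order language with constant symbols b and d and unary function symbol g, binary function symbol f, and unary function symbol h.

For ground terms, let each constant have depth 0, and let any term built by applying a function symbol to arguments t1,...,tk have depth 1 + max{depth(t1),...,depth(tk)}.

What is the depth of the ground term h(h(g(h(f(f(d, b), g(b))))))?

6

depth(f(d, b)) = 1 + max(0, 0) = 1
depth(g(b)) = 1 + depth(b) = 1 + 0 = 1
depth(f(f(d, b), g(b))) = 1 + max(1, 1) = 2
depth(h(f(f(d, b), g(b)))) = 1 + depth(f(f(d, b), g(b))) = 1 + 2 = 3
depth(g(h(f(f(d, b), g(b))))) = 1 + depth(h(f(f(d, b), g(b)))) = 1 + 3 = 4
depth(h(g(h(f(f(d, b), g(b)))))) = 1 + depth(g(h(f(f(d, b), g(b))))) = 1 + 4 = 5
depth(h(h(g(h(f(f(d, b), g(b))))))) = 1 + depth(h(g(h(f(f(d, b), g(b)))))) = 1 + 5 = 6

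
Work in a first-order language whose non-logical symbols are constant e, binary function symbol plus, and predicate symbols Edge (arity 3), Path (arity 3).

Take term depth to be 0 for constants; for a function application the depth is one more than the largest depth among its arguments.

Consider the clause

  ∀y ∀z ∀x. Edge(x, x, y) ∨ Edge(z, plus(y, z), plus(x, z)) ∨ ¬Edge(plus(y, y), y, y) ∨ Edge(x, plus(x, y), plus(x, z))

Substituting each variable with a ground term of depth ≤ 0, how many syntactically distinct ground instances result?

1

Ground terms of depth ≤ 0:
  Write N_k for the number of ground terms of depth ≤ k. A term of depth ≤ k is either a constant or a function symbol applied to arguments of depth ≤ k−1, so N_k = 1 + N_{k-1}^2.
  N_0 = 1
  Explicitly: e.
So there is exactly 1 ground term available for substitution.
The body mentions every one of the 3 quantified variables; since ground terms form a free algebra, no two substitutions collapse to the same formula.
Number of ground instances = 1^3 = 1.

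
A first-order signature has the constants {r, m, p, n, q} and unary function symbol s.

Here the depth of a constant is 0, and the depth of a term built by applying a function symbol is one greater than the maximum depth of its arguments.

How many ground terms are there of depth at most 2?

If N_k denotes the number of depth-≤k ground terms, the 5 constants give N_0 = 5, and each function symbol of arity r contributes N_{k-1}^r new terms at level k: N_k = 5 + N_{k-1}.
N_0 = 5
N_1 = 5 + 5 = 10
N_2 = 5 + 10 = 15

15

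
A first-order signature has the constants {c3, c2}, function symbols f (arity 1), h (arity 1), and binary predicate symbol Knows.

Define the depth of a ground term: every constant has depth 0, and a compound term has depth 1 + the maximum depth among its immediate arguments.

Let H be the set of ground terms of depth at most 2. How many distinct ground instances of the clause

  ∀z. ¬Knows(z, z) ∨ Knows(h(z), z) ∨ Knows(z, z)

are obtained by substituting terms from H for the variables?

Ground terms of depth ≤ 2:
  If N_k denotes the number of depth-≤k ground terms, the 2 constants give N_0 = 2, and each function symbol of arity r contributes N_{k-1}^r new terms at level k: N_k = 2 + N_{k-1} + N_{k-1}.
  N_0 = 2
  N_1 = 2 + 2 + 2 = 6
  N_2 = 2 + 6 + 6 = 14
So there are 14 ground terms available for substitution.
The body mentions the single quantified variable z; since ground terms form a free algebra, no two substitutions collapse to the same formula.
Number of ground instances = 14.

14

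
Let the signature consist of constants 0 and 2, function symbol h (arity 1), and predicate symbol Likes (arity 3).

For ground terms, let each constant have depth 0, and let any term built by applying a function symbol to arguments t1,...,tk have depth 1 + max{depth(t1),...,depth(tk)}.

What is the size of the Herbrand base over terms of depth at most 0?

8

First count ground terms of depth ≤ 0.
If N_k denotes the number of depth-≤k ground terms, the 2 constants give N_0 = 2, and each function symbol of arity r contributes N_{k-1}^r new terms at level k: N_k = 2 + N_{k-1}.
N_0 = 2
Explicitly: 0, 2.
So |H| = 2.
Each predicate of arity r yields |H|^r ground atoms (one per choice of an r-tuple from H):
  Likes: 2^3 = 8
Total ground atoms: 8.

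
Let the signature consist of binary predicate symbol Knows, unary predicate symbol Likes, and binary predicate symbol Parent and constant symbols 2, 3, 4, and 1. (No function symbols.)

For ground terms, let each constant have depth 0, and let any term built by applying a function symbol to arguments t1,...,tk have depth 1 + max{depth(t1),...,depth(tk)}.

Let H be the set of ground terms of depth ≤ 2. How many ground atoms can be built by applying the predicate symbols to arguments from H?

36

First count ground terms of depth ≤ 2.
With no function symbols every ground term is a constant, so there are exactly 4 ground terms at every depth bound.
N_0 = 4
N_1 = 4
N_2 = 4
Explicitly: 2, 3, 4, 1.
So |H| = 4.
For each predicate symbol, the number of ground atoms is |H| raised to its arity; summing:
  Knows: 4^2 = 16;  Likes: 4;  Parent: 4^2 = 16
Total ground atoms: 16 + 4 + 16 = 36.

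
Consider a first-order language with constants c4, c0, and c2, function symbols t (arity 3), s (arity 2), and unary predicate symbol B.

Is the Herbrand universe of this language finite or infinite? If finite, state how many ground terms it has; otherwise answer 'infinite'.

infinite

The signature has at least one function symbol (t, arity 3) and at least one constant (c4).
Iterating t gives infinitely many distinct ground terms: c4, t(c4, c4, c4), t(t(c4, c4, c4), t(c4, c4, c4), t(c4, c4, c4)), ...
So the Herbrand universe is infinite.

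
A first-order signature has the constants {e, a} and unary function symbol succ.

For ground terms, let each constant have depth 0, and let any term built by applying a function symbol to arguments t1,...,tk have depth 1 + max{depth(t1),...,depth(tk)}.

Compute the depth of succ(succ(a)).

2

depth(succ(a)) = 1 + depth(a) = 1 + 0 = 1
depth(succ(succ(a))) = 1 + depth(succ(a)) = 1 + 1 = 2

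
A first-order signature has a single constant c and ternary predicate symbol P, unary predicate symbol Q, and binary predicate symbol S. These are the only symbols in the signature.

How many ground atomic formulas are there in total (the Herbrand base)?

3

With no function symbols, the Herbrand universe is just the 1 constant.
Ground atoms per predicate: P: 1^3 = 1, Q: 1, S: 1^2 = 1.
Herbrand base size = 1 + 1 + 1 = 3.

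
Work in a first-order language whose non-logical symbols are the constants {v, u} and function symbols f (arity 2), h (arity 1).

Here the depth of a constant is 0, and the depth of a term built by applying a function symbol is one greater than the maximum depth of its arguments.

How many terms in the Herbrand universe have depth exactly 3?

Write N_k for the number of ground terms of depth ≤ k. A term of depth ≤ k is either a constant or a function symbol applied to arguments of depth ≤ k−1, so N_k = 2 + N_{k-1}^2 + N_{k-1}.
N_0 = 2
N_1 = 2 + 2^2 + 2 = 8
N_2 = 2 + 8^2 + 8 = 74
N_3 = 2 + 74^2 + 74 = 5552
Terms of depth exactly 3: N_3 − N_2 = 5552 − 74 = 5478.

5478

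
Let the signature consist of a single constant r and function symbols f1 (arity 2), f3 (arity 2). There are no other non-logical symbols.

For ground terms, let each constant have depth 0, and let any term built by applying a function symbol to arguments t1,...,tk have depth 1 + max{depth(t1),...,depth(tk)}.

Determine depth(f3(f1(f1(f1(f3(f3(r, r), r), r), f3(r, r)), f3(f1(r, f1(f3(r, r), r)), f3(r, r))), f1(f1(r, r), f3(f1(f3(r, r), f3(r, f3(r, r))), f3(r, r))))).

6

depth(f3(r, r)) = 1 + max(0, 0) = 1
depth(f3(f3(r, r), r)) = 1 + max(1, 0) = 2
depth(f1(f3(f3(r, r), r), r)) = 1 + max(2, 0) = 3
depth(f1(f1(f3(f3(r, r), r), r), f3(r, r))) = 1 + max(3, 1) = 4
depth(f1(f3(r, r), r)) = 1 + max(1, 0) = 2
depth(f1(r, f1(f3(r, r), r))) = 1 + max(0, 2) = 3
depth(f3(f1(r, f1(f3(r, r), r)), f3(r, r))) = 1 + max(3, 1) = 4
depth(f1(f1(f1(f3(f3(r, r), r), r), f3(r, r)), f3(f1(r, f1(f3(r, r), r)), f3(r, r)))) = 1 + max(4, 4) = 5
depth(f1(r, r)) = 1 + max(0, 0) = 1
depth(f3(r, f3(r, r))) = 1 + max(0, 1) = 2
depth(f1(f3(r, r), f3(r, f3(r, r)))) = 1 + max(1, 2) = 3
depth(f3(f1(f3(r, r), f3(r, f3(r, r))), f3(r, r))) = 1 + max(3, 1) = 4
depth(f1(f1(r, r), f3(f1(f3(r, r), f3(r, f3(r, r))), f3(r, r)))) = 1 + max(1, 4) = 5
depth(f3(f1(f1(f1(f3(f3(r, r), r), r), f3(r, r)), f3(f1(r, f1(f3(r, r), r)), f3(r, r))), f1(f1(r, r), f3(f1(f3(r, r), f3(r, f3(r, r))), f3(r, r))))) = 1 + max(5, 5) = 6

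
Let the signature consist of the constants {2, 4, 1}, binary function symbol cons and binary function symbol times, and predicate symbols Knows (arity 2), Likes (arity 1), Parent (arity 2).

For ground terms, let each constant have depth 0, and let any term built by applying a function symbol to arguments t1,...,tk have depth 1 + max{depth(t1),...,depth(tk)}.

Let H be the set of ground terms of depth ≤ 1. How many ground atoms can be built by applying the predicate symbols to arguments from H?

First count ground terms of depth ≤ 1.
If N_k denotes the number of depth-≤k ground terms, the 3 constants give N_0 = 3, and each function symbol of arity r contributes N_{k-1}^r new terms at level k: N_k = 3 + N_{k-1}^2 + N_{k-1}^2.
N_0 = 3
N_1 = 3 + 3^2 + 3^2 = 21
So |H| = 21.
Each predicate of arity r yields |H|^r ground atoms (one per choice of an r-tuple from H):
  Knows: 21^2 = 441;  Likes: 21;  Parent: 21^2 = 441
Total ground atoms: 441 + 21 + 441 = 903.

903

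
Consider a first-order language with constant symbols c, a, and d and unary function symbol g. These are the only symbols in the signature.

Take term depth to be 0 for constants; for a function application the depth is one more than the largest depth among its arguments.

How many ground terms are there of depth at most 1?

If N_k denotes the number of depth-≤k ground terms, the 3 constants give N_0 = 3, and each function symbol of arity r contributes N_{k-1}^r new terms at level k: N_k = 3 + N_{k-1}.
N_0 = 3
N_1 = 3 + 3 = 6
Explicitly: c, a, d, g(c), g(a), g(d).

6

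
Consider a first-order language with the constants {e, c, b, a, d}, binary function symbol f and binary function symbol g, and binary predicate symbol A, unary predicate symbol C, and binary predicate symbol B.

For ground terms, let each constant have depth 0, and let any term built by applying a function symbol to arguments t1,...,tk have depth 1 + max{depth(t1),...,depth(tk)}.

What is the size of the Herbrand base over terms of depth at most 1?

First count ground terms of depth ≤ 1.
Write N_k for the number of ground terms of depth ≤ k. A term of depth ≤ k is either a constant or a function symbol applied to arguments of depth ≤ k−1, so N_k = 5 + N_{k-1}^2 + N_{k-1}^2.
N_0 = 5
N_1 = 5 + 5^2 + 5^2 = 55
So |H| = 55.
For each predicate symbol, the number of ground atoms is |H| raised to its arity; summing:
  A: 55^2 = 3025;  C: 55;  B: 55^2 = 3025
Total ground atoms: 3025 + 55 + 3025 = 6105.

6105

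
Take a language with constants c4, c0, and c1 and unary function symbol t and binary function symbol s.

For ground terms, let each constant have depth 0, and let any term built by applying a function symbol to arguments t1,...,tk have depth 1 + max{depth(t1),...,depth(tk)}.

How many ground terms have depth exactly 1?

12

If N_k denotes the number of depth-≤k ground terms, the 3 constants give N_0 = 3, and each function symbol of arity r contributes N_{k-1}^r new terms at level k: N_k = 3 + N_{k-1} + N_{k-1}^2.
N_0 = 3
N_1 = 3 + 3 + 3^2 = 15
Terms of depth exactly 1: N_1 − N_0 = 15 − 3 = 12.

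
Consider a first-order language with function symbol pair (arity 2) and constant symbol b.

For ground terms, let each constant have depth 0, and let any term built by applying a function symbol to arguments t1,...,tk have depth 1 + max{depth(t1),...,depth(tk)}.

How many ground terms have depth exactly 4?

651

Let N_k count ground terms of depth at most k. Each non-constant term of depth ≤ k is some function symbol applied to depth-≤(k−1) arguments, giving N_k = 1 + N_{k-1}^2.
N_0 = 1
N_1 = 1 + 1^2 = 2
N_2 = 1 + 2^2 = 5
N_3 = 1 + 5^2 = 26
N_4 = 1 + 26^2 = 677
Terms of depth exactly 4: N_4 − N_3 = 677 − 26 = 651.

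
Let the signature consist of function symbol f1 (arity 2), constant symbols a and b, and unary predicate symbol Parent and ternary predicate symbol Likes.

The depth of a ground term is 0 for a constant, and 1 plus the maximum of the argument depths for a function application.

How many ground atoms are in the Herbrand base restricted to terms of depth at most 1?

222

First count ground terms of depth ≤ 1.
If N_k denotes the number of depth-≤k ground terms, the 2 constants give N_0 = 2, and each function symbol of arity r contributes N_{k-1}^r new terms at level k: N_k = 2 + N_{k-1}^2.
N_0 = 2
N_1 = 2 + 2^2 = 6
Explicitly: a, b, f1(a, a), f1(a, b), f1(b, a), f1(b, b).
So |H| = 6.
Ground atoms are formed by filling each argument slot of a predicate with a term from H, so an r-ary predicate gives |H|^r atoms:
  Parent: 6;  Likes: 6^3 = 216
Total ground atoms: 6 + 216 = 222.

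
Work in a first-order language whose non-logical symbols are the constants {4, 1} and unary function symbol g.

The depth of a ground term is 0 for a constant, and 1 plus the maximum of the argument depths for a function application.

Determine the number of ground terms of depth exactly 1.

2

Count level by level. With function symbols g/1, the terms of depth ≤ k are the 2 constants together with each function applied to depth-≤(k−1) tuples, so N_k = 2 + N_{k-1}.
N_0 = 2
N_1 = 2 + 2 = 4
Terms of depth exactly 1: N_1 − N_0 = 4 − 2 = 2.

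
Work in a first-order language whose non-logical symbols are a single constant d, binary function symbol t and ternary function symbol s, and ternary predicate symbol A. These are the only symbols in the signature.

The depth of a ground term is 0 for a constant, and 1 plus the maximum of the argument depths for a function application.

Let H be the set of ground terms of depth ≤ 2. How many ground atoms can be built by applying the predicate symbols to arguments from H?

First count ground terms of depth ≤ 2.
Count level by level. With function symbols t/2, s/3, the terms of depth ≤ k are the 1 constant together with each function applied to depth-≤(k−1) tuples, so N_k = 1 + N_{k-1}^2 + N_{k-1}^3.
N_0 = 1
N_1 = 1 + 1^2 + 1^3 = 3
N_2 = 1 + 3^2 + 3^3 = 37
So |H| = 37.
Ground atoms are formed by filling each argument slot of a predicate with a term from H, so an r-ary predicate gives |H|^r atoms:
  A: 37^3 = 50653
Total ground atoms: 50653.

50653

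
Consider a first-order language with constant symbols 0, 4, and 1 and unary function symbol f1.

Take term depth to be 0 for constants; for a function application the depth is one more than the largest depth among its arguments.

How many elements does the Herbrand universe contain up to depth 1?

Count level by level. With function symbols f1/1, the terms of depth ≤ k are the 3 constants together with each function applied to depth-≤(k−1) tuples, so N_k = 3 + N_{k-1}.
N_0 = 3
N_1 = 3 + 3 = 6
Explicitly: 0, 4, 1, f1(0), f1(4), f1(1).

6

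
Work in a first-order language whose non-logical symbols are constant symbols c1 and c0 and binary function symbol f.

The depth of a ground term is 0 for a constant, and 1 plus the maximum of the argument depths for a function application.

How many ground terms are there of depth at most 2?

If N_k denotes the number of depth-≤k ground terms, the 2 constants give N_0 = 2, and each function symbol of arity r contributes N_{k-1}^r new terms at level k: N_k = 2 + N_{k-1}^2.
N_0 = 2
N_1 = 2 + 2^2 = 6
N_2 = 2 + 6^2 = 38

38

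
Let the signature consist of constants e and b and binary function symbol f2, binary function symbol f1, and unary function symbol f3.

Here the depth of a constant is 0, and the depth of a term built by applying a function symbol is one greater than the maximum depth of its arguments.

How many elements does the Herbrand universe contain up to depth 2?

Write N_k for the number of ground terms of depth ≤ k. A term of depth ≤ k is either a constant or a function symbol applied to arguments of depth ≤ k−1, so N_k = 2 + N_{k-1}^2 + N_{k-1}^2 + N_{k-1}.
N_0 = 2
N_1 = 2 + 2^2 + 2^2 + 2 = 12
N_2 = 2 + 12^2 + 12^2 + 12 = 302

302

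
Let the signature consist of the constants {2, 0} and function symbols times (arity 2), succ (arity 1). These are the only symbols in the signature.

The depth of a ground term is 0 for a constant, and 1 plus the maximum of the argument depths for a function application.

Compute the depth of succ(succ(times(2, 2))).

3

depth(times(2, 2)) = 1 + max(0, 0) = 1
depth(succ(times(2, 2))) = 1 + depth(times(2, 2)) = 1 + 1 = 2
depth(succ(succ(times(2, 2)))) = 1 + depth(succ(times(2, 2))) = 1 + 2 = 3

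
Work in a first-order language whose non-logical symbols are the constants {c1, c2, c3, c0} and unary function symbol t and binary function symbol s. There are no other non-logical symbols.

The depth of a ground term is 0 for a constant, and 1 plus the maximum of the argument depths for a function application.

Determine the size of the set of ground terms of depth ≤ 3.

365424

Count level by level. With function symbols t/1, s/2, the terms of depth ≤ k are the 4 constants together with each function applied to depth-≤(k−1) tuples, so N_k = 4 + N_{k-1} + N_{k-1}^2.
N_0 = 4
N_1 = 4 + 4 + 4^2 = 24
N_2 = 4 + 24 + 24^2 = 604
N_3 = 4 + 604 + 604^2 = 365424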